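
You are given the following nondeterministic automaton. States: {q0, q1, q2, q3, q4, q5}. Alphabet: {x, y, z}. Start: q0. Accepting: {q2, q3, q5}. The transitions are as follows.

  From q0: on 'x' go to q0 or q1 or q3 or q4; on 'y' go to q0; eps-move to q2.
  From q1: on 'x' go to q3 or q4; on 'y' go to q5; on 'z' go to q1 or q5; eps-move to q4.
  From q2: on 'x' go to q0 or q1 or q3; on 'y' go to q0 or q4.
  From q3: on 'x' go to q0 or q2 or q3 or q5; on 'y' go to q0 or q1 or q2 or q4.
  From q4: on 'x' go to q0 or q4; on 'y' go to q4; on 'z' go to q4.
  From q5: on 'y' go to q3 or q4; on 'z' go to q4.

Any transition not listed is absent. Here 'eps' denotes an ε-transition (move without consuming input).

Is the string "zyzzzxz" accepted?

Start: ε-closure({q0}) = {q0, q2}.
Read 'z': q0→∅, q2→∅; now ∅.
The set is empty and remains empty for the remaining 6 symbols.
The final set ∅ contains no accepting state.

No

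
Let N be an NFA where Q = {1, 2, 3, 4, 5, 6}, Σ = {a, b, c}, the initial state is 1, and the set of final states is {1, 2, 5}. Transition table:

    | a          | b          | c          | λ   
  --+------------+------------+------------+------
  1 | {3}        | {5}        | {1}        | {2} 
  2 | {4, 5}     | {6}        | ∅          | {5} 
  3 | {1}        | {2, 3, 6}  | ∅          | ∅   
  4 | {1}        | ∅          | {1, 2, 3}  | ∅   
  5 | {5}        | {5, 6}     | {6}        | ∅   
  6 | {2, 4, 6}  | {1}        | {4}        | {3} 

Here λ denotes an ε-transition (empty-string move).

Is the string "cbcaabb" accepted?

Yes

Start: ε-closure({1}) = {1, 2, 5}.
Read 'c': 1→{1}, 2→∅, 5→{6}; union {1, 6}; ε-closure = {1, 2, 3, 5, 6}.
Read 'b': 1→{5}, 2→{6}, 3→{2, 3, 6}, 5→{5, 6}, 6→{1}; now {1, 2, 3, 5, 6}.
Read 'c': 1→{1}, 2→∅, 3→∅, 5→{6}, 6→{4}; union {1, 4, 6}; ε-closure = {1, 2, 3, 4, 5, 6}.
Read 'a': 1→{3}, 2→{4, 5}, 3→{1}, 4→{1}, 5→{5}, 6→{2, 4, 6}; now {1, 2, 3, 4, 5, 6}.
Read 'a': 1→{3}, 2→{4, 5}, 3→{1}, 4→{1}, 5→{5}, 6→{2, 4, 6}; now {1, 2, 3, 4, 5, 6}.
Read 'b': 1→{5}, 2→{6}, 3→{2, 3, 6}, 4→∅, 5→{5, 6}, 6→{1}; now {1, 2, 3, 5, 6}.
Read 'b': 1→{5}, 2→{6}, 3→{2, 3, 6}, 5→{5, 6}, 6→{1}; now {1, 2, 3, 5, 6}.
The final set {1, 2, 3, 5, 6} contains the accepting states 1, 2, 5.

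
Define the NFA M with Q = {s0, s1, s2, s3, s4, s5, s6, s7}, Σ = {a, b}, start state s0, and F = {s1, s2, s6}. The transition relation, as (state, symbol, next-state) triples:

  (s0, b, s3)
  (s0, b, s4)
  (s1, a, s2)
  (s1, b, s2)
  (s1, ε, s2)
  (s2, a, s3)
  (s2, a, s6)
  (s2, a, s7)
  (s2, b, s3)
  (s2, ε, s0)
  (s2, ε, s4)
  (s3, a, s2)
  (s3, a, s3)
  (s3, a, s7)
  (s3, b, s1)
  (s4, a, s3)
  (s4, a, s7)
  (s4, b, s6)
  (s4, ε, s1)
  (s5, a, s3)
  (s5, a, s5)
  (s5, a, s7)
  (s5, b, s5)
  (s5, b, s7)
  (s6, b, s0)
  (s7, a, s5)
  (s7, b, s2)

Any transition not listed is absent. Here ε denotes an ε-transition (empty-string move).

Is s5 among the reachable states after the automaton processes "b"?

Start in {s0}.
Read 'b': s0→{s3, s4}; union {s3, s4}; ε-closure = {s0, s1, s2, s3, s4}.
State s5 is not in {s0, s1, s2, s3, s4}.

No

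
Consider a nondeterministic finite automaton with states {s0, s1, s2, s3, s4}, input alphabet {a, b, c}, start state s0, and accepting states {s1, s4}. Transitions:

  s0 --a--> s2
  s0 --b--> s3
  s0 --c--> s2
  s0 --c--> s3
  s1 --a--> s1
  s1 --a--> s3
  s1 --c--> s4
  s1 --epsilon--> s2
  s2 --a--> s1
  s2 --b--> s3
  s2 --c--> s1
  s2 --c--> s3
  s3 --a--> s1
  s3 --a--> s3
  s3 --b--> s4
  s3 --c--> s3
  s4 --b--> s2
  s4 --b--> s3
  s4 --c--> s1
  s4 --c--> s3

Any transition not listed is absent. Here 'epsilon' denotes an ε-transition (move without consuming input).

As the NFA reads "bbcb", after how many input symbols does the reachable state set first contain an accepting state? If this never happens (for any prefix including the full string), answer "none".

Start in {s0}.
Read 'b': s0→{s3}; now {s3}.
Read 'b': s3→{s4}; now {s4}.
None of the earlier sets intersect F, but {s4} does.

2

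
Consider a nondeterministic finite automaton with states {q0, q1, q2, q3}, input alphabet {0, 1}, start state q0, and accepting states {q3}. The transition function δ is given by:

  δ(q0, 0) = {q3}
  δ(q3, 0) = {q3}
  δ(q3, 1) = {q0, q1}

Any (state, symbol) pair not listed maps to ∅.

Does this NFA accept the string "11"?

No

Start in {q0}.
Read '1': q0→∅; now ∅.
The set is empty and remains empty for the remaining 1 symbol.
The final set ∅ contains no accepting state.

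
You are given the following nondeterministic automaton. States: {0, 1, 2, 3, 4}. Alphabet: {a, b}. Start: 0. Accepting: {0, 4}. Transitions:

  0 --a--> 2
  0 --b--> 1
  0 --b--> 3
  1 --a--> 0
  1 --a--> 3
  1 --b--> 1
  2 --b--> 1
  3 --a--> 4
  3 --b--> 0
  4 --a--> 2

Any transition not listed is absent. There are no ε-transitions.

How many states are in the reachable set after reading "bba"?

3

Start in {0}.
Read 'b': 0→{1, 3}; now {1, 3}.
Read 'b': 1→{1}, 3→{0}; now {0, 1}.
Read 'a': 0→{2}, 1→{0, 3}; now {0, 2, 3}.
That set has 3 states.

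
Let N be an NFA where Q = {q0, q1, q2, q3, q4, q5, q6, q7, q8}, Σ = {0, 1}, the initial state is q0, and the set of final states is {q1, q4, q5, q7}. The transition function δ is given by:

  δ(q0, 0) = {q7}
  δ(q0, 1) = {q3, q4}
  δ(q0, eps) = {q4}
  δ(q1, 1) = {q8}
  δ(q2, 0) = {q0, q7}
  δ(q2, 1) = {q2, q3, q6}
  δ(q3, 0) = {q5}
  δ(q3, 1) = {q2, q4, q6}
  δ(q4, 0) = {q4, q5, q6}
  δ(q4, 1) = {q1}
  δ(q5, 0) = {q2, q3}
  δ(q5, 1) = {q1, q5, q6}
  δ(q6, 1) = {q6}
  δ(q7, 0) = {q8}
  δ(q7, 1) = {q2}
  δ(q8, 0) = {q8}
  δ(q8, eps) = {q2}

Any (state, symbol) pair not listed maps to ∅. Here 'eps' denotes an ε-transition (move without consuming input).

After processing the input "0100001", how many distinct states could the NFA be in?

6

Start: ε-closure({q0}) = {q0, q4}.
Read '0': q0→{q7}, q4→{q4, q5, q6}; now {q4, q5, q6, q7}.
Read '1': q4→{q1}, q5→{q1, q5, q6}, q6→{q6}, q7→{q2}; now {q1, q2, q5, q6}.
Read '0': q1→∅, q2→{q0, q7}, q5→{q2, q3}, q6→∅; union {q0, q2, q3, q7}; ε-closure = {q0, q2, q3, q4, q7}.
Read '0': q0→{q7}, q2→{q0, q7}, q3→{q5}, q4→{q4, q5, q6}, q7→{q8}; union {q0, q4, q5, q6, q7, q8}; ε-closure = {q0, q2, q4, q5, q6, q7, q8}.
Read '0': q0→{q7}, q2→{q0, q7}, q4→{q4, q5, q6}, q5→{q2, q3}, q6→∅, q7→{q8}, q8→{q8}; now {q0, q2, q3, q4, q5, q6, q7, q8}.
Read '0': q0→{q7}, q2→{q0, q7}, q3→{q5}, q4→{q4, q5, q6}, q5→{q2, q3}, q6→∅, q7→{q8}, q8→{q8}; now {q0, q2, q3, q4, q5, q6, q7, q8}.
Read '1': q0→{q3, q4}, q2→{q2, q3, q6}, q3→{q2, q4, q6}, q4→{q1}, q5→{q1, q5, q6}, q6→{q6}, q7→{q2}, q8→∅; now {q1, q2, q3, q4, q5, q6}.
That set has 6 states.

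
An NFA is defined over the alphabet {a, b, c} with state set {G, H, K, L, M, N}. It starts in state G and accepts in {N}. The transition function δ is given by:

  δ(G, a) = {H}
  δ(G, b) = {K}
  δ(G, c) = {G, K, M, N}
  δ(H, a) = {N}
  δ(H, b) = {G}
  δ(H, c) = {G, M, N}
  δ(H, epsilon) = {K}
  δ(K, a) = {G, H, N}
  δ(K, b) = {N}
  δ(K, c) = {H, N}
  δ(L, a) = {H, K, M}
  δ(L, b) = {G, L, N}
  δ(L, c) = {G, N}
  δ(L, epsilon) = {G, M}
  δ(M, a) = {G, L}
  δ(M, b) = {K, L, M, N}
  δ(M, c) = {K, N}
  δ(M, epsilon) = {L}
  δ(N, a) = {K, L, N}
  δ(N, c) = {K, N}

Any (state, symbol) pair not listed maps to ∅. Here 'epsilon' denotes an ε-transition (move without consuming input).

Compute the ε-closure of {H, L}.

{G, H, K, L, M}

Begin with {H, L}.
ε-move H → K; add K.
ε-move L → G; add G.
ε-move L → M; add M.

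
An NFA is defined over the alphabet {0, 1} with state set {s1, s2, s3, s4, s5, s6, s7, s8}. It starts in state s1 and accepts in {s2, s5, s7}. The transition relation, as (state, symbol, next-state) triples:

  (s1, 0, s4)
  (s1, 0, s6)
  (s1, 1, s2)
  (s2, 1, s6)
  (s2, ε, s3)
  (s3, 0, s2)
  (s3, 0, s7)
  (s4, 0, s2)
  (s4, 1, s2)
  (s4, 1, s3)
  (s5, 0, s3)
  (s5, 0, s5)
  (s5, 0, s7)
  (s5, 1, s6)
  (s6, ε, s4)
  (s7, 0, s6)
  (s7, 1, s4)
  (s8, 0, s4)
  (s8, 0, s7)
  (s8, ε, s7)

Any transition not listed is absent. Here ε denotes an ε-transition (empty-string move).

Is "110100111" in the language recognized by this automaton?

No

Start in {s1}.
Read '1': s1→{s2}; union {s2}; ε-closure = {s2, s3}.
Read '1': s2→{s6}, s3→∅; union {s6}; ε-closure = {s4, s6}.
Read '0': s4→{s2}, s6→∅; union {s2}; ε-closure = {s2, s3}.
Read '1': s2→{s6}, s3→∅; union {s6}; ε-closure = {s4, s6}.
Read '0': s4→{s2}, s6→∅; union {s2}; ε-closure = {s2, s3}.
Read '0': s2→∅, s3→{s2, s7}; union {s2, s7}; ε-closure = {s2, s3, s7}.
Read '1': s2→{s6}, s3→∅, s7→{s4}; now {s4, s6}.
Read '1': s4→{s2, s3}, s6→∅; now {s2, s3}.
Read '1': s2→{s6}, s3→∅; union {s6}; ε-closure = {s4, s6}.
The final set {s4, s6} contains no accepting state.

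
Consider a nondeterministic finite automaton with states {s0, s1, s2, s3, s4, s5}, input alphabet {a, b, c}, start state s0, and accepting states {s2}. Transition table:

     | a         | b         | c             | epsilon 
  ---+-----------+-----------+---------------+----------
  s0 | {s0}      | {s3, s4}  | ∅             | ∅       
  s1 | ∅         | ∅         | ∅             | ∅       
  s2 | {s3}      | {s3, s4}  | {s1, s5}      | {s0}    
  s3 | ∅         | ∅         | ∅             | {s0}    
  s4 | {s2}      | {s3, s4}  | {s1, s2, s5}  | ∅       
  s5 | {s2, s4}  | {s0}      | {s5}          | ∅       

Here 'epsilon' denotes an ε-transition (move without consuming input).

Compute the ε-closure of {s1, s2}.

Begin with {s1, s2}.
ε-move s2 → s0; add s0.

{s0, s1, s2}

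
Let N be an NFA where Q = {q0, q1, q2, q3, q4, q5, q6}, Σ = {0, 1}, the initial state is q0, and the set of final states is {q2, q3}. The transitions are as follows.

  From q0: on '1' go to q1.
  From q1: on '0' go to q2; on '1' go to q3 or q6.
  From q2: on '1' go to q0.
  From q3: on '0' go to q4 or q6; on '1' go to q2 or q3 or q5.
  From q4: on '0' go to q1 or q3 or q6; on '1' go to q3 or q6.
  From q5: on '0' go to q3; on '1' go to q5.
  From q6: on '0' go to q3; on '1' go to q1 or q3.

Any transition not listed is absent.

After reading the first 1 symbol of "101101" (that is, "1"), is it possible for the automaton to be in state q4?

No

Start in {q0}.
Read '1': {q0} → {q1}.
State q4 is not in {q1}.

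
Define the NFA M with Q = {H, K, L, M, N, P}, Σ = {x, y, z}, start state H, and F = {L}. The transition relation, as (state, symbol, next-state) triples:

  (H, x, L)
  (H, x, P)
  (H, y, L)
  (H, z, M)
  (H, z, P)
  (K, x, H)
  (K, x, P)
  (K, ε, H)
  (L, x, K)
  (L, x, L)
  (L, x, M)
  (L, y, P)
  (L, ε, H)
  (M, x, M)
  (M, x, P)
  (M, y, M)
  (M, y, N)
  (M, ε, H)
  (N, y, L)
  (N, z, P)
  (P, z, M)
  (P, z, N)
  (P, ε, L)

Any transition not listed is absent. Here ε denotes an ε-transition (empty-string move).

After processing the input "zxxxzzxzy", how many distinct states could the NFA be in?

5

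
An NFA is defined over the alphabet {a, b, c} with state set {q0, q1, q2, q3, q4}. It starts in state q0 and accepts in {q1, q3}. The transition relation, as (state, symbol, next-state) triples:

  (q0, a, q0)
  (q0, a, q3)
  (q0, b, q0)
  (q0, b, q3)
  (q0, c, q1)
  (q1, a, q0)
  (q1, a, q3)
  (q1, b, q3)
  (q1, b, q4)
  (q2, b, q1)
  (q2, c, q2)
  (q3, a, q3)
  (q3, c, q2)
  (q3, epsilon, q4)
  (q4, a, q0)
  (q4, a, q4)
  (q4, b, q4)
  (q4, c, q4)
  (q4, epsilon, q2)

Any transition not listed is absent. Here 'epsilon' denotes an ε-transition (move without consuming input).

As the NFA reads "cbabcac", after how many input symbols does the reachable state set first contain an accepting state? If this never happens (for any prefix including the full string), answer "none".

1

Start in {q0}.
Read 'c': q0→{q1}; now {q1}.
None of the earlier sets intersect F, but {q1} does.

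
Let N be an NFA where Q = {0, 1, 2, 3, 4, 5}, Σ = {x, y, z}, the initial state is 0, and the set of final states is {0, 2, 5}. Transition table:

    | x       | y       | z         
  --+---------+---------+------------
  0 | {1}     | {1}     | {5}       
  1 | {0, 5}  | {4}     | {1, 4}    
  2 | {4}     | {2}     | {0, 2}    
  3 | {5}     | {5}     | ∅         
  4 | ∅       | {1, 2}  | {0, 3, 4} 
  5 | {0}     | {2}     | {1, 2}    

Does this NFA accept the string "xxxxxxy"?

Yes

Start in {0}.
Read 'x': {0} → {1}.
Read 'x': {1} → {0, 5}.
Read 'x': {0, 5} → {0, 1}.
Read 'x': {0, 1} → {0, 1, 5}.
Read 'x': {0, 1, 5} → {0, 1, 5}.
Read 'x': {0, 1, 5} → {0, 1, 5}.
Read 'y': {0, 1, 5} → {1, 2, 4}.
The final set {1, 2, 4} contains the accepting state 2.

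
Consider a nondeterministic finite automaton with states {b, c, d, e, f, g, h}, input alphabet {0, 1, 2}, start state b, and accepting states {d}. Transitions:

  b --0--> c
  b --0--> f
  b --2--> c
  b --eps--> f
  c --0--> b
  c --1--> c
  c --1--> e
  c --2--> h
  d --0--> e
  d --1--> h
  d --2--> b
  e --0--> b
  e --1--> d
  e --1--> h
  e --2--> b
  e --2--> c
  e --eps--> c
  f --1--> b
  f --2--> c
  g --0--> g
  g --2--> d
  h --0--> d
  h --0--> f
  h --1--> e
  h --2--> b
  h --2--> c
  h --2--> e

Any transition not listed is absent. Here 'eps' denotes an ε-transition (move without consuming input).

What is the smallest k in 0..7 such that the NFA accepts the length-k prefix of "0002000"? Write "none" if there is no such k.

Start: ε-closure({b}) = {b, f}.
Read '0': b→{c, f}, f→∅; now {c, f}.
Read '0': c→{b}, f→∅; union {b}; ε-closure = {b, f}.
Read '0': b→{c, f}, f→∅; now {c, f}.
Read '2': c→{h}, f→{c}; now {c, h}.
Read '0': c→{b}, h→{d, f}; now {b, d, f}.
None of the earlier sets intersect F, but {b, d, f} does.

5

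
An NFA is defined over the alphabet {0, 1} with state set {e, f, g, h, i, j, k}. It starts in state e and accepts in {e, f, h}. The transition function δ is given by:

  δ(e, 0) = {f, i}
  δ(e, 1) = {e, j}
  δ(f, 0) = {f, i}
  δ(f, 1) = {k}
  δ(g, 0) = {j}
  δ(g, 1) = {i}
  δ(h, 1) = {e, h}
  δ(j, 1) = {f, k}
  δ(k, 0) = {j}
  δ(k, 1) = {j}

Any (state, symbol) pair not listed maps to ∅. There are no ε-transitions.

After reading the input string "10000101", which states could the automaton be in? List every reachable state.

{f, k}

Start in {e}.
Read '1': e→{e, j}; now {e, j}.
Read '0': e→{f, i}, j→∅; now {f, i}.
Read '0': f→{f, i}, i→∅; now {f, i}.
Read '0': f→{f, i}, i→∅; now {f, i}.
Read '0': f→{f, i}, i→∅; now {f, i}.
Read '1': f→{k}, i→∅; now {k}.
Read '0': k→{j}; now {j}.
Read '1': j→{f, k}; now {f, k}.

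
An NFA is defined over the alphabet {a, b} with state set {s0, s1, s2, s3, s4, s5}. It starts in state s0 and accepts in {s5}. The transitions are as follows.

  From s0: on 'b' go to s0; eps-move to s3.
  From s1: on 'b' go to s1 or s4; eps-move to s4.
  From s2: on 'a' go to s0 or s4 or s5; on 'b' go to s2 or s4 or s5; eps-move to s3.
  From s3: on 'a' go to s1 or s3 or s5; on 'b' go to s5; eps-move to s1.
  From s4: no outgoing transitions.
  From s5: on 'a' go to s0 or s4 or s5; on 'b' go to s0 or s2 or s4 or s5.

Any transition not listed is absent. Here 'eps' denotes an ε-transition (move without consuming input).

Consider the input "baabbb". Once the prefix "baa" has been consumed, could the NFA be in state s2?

Start: ε-closure({s0}) = {s0, s1, s3, s4}.
Read 'b': s0→{s0}, s1→{s1, s4}, s3→{s5}, s4→∅; union {s0, s1, s4, s5}; ε-closure = {s0, s1, s3, s4, s5}.
Read 'a': s0→∅, s1→∅, s3→{s1, s3, s5}, s4→∅, s5→{s0, s4, s5}; now {s0, s1, s3, s4, s5}.
Read 'a': s0→∅, s1→∅, s3→{s1, s3, s5}, s4→∅, s5→{s0, s4, s5}; now {s0, s1, s3, s4, s5}.
State s2 is not in {s0, s1, s3, s4, s5}.

No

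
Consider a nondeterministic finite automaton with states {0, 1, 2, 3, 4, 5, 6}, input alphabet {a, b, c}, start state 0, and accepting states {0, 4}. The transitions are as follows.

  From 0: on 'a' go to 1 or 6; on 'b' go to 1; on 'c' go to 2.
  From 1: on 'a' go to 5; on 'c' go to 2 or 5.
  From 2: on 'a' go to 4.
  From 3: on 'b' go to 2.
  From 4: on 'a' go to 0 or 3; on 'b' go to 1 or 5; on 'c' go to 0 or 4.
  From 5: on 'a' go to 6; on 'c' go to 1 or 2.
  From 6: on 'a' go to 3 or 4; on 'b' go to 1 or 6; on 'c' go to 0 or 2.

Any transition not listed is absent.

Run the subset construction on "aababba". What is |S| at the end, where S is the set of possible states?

3

Start in {0}.
Read 'a': 0→{1, 6}; now {1, 6}.
Read 'a': 1→{5}, 6→{3, 4}; now {3, 4, 5}.
Read 'b': 3→{2}, 4→{1, 5}, 5→∅; now {1, 2, 5}.
Read 'a': 1→{5}, 2→{4}, 5→{6}; now {4, 5, 6}.
Read 'b': 4→{1, 5}, 5→∅, 6→{1, 6}; now {1, 5, 6}.
Read 'b': 1→∅, 5→∅, 6→{1, 6}; now {1, 6}.
Read 'a': 1→{5}, 6→{3, 4}; now {3, 4, 5}.
That set has 3 states.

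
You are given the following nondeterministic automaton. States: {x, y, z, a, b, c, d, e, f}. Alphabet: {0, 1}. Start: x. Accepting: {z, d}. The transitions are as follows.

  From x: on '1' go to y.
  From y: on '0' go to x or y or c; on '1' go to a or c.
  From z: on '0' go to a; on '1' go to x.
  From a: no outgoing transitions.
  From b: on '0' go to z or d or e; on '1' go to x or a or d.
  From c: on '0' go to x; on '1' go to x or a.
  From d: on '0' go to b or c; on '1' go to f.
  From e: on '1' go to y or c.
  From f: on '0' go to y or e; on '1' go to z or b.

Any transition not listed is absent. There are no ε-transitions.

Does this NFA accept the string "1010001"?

No

Start in {x}.
Read '1': x→{y}; now {y}.
Read '0': y→{x, y, c}; now {x, y, c}.
Read '1': x→{y}, y→{a, c}, c→{x, a}; now {x, y, a, c}.
Read '0': x→∅, y→{x, y, c}, a→∅, c→{x}; now {x, y, c}.
Read '0': x→∅, y→{x, y, c}, c→{x}; now {x, y, c}.
Read '0': x→∅, y→{x, y, c}, c→{x}; now {x, y, c}.
Read '1': x→{y}, y→{a, c}, c→{x, a}; now {x, y, a, c}.
The final set {x, y, a, c} contains no accepting state.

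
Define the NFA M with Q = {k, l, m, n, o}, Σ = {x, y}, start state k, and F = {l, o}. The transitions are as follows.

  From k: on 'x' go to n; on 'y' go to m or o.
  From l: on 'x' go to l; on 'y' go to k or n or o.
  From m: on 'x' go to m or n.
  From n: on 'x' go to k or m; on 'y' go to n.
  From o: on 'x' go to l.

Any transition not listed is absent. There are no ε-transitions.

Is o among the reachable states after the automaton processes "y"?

Yes

Start in {k}.
Read 'y': {k} → {m, o}.
State o is in {m, o}.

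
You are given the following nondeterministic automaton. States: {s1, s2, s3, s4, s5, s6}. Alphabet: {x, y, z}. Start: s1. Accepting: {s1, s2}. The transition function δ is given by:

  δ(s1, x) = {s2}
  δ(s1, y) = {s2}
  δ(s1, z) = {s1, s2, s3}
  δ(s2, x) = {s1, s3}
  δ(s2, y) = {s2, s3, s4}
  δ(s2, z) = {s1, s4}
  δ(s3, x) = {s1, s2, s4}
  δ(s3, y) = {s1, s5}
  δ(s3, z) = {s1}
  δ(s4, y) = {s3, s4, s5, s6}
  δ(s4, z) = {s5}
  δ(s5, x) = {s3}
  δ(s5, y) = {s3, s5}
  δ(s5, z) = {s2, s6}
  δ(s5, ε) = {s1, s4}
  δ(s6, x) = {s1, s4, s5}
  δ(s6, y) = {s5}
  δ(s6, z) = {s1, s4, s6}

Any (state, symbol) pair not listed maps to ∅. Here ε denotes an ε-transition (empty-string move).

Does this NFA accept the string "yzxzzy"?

Yes

Start in {s1}.
Read 'y': s1→{s2}; now {s2}.
Read 'z': s2→{s1, s4}; now {s1, s4}.
Read 'x': s1→{s2}, s4→∅; now {s2}.
Read 'z': s2→{s1, s4}; now {s1, s4}.
Read 'z': s1→{s1, s2, s3}, s4→{s5}; union {s1, s2, s3, s5}; ε-closure = {s1, s2, s3, s4, s5}.
Read 'y': s1→{s2}, s2→{s2, s3, s4}, s3→{s1, s5}, s4→{s3, s4, s5, s6}, s5→{s3, s5}; now {s1, s2, s3, s4, s5, s6}.
The final set {s1, s2, s3, s4, s5, s6} contains the accepting states s1, s2.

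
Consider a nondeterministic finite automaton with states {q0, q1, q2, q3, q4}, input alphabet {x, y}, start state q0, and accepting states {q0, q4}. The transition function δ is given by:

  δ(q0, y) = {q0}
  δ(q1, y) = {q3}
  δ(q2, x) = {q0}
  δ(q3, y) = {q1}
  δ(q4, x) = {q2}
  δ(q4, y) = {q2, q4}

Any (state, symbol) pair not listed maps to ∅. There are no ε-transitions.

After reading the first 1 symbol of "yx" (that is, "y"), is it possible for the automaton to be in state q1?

Start in {q0}.
Read 'y': q0→{q0}; now {q0}.
State q1 is not in {q0}.

No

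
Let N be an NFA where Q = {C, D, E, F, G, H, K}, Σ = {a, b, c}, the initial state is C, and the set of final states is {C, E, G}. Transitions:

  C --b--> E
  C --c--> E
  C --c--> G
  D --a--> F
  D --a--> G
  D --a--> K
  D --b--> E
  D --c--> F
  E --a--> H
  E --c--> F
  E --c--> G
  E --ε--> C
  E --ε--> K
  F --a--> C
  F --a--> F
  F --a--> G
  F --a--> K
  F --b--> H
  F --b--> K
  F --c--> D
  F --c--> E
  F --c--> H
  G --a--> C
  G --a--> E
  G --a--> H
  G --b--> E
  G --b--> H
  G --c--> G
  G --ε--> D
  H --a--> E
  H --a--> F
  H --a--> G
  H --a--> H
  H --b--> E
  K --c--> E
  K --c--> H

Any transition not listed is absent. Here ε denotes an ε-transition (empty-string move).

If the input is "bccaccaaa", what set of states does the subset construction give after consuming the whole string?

{C, D, E, F, G, H, K}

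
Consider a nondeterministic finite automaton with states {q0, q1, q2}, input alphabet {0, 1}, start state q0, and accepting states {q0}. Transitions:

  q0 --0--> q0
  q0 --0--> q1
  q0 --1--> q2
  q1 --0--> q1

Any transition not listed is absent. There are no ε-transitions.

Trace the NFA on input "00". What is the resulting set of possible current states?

{q0, q1}

Start in {q0}.
Read '0': q0→{q0, q1}; now {q0, q1}.
Read '0': q0→{q0, q1}, q1→{q1}; now {q0, q1}.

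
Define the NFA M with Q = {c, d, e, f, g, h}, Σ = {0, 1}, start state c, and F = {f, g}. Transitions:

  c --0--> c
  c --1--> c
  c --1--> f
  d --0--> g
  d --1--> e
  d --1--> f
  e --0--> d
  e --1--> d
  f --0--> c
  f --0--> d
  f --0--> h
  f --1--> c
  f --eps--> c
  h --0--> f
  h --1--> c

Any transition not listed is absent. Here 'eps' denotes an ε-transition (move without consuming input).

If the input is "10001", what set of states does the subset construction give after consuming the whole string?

Start in {c}.
Read '1': c→{c, f}; now {c, f}.
Read '0': c→{c}, f→{c, d, h}; now {c, d, h}.
Read '0': c→{c}, d→{g}, h→{f}; now {c, f, g}.
Read '0': c→{c}, f→{c, d, h}, g→∅; now {c, d, h}.
Read '1': c→{c, f}, d→{e, f}, h→{c}; now {c, e, f}.

{c, e, f}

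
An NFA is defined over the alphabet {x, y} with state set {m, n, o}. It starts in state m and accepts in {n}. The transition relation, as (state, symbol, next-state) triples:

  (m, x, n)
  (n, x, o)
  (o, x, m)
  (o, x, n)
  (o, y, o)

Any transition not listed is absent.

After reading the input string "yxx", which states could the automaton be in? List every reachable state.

Start in {m}.
Read 'y': m→∅; now ∅.
The set is empty and remains empty for the remaining 2 symbols.

∅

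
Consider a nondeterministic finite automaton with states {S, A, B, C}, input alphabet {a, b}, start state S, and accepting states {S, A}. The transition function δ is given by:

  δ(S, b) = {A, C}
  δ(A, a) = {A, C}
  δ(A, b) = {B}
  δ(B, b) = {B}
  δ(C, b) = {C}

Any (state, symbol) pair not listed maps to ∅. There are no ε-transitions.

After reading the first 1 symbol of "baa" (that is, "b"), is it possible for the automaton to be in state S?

Start in {S}.
Read 'b': S→{A, C}; now {A, C}.
State S is not in {A, C}.

No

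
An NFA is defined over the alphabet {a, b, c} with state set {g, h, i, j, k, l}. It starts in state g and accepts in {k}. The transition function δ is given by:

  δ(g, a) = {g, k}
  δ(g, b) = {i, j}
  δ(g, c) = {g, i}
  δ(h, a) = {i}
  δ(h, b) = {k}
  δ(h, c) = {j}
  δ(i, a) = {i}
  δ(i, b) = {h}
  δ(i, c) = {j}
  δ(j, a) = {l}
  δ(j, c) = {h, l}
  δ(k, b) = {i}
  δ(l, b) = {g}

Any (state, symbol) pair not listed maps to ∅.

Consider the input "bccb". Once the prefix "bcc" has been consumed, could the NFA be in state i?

No

Start in {g}.
Read 'b': g→{i, j}; now {i, j}.
Read 'c': i→{j}, j→{h, l}; now {h, j, l}.
Read 'c': h→{j}, j→{h, l}, l→∅; now {h, j, l}.
State i is not in {h, j, l}.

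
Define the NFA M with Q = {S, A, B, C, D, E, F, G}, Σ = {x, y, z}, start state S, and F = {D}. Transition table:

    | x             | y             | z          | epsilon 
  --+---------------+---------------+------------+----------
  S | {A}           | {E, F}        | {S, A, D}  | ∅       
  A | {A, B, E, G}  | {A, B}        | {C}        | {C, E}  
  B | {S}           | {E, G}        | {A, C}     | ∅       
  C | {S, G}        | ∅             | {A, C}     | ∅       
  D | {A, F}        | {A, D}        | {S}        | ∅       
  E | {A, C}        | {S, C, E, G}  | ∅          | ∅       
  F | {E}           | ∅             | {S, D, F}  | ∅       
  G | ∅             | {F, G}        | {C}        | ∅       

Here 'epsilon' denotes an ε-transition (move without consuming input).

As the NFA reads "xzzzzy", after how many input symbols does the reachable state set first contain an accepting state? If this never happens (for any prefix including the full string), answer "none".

Start in {S}.
Read 'x': {S} → {A, C, E}.
Read 'z': {A, C, E} → {A, C, E}.
Read 'z': {A, C, E} → {A, C, E}.
Read 'z': {A, C, E} → {A, C, E}.
Read 'z': {A, C, E} → {A, C, E}.
Read 'y': {A, C, E} → {S, A, B, C, E, G}.
No reachable set along the way intersects F.

none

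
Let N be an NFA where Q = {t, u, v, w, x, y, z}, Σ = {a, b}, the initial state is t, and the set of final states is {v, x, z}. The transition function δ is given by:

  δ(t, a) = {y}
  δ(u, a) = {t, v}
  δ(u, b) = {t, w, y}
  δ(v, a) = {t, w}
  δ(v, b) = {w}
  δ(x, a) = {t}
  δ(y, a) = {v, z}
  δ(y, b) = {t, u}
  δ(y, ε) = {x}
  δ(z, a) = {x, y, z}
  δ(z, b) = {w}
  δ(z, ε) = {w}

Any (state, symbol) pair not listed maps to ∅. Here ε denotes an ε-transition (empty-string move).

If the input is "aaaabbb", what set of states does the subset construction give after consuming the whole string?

Start in {t}.
Read 'a': t→{y}; union {y}; ε-closure = {x, y}.
Read 'a': x→{t}, y→{v, z}; union {t, v, z}; ε-closure = {t, v, w, z}.
Read 'a': t→{y}, v→{t, w}, w→∅, z→{x, y, z}; now {t, w, x, y, z}.
Read 'a': t→{y}, w→∅, x→{t}, y→{v, z}, z→{x, y, z}; union {t, v, x, y, z}; ε-closure = {t, v, w, x, y, z}.
Read 'b': t→∅, v→{w}, w→∅, x→∅, y→{t, u}, z→{w}; now {t, u, w}.
Read 'b': t→∅, u→{t, w, y}, w→∅; union {t, w, y}; ε-closure = {t, w, x, y}.
Read 'b': t→∅, w→∅, x→∅, y→{t, u}; now {t, u}.

{t, u}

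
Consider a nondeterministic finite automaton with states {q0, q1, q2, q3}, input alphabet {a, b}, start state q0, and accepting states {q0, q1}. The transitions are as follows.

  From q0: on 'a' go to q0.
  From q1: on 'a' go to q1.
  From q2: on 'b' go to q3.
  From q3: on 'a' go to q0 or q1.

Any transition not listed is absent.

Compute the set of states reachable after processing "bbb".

Start in {q0}.
Read 'b': q0→∅; now ∅.
The set is empty and remains empty for the remaining 2 symbols.

∅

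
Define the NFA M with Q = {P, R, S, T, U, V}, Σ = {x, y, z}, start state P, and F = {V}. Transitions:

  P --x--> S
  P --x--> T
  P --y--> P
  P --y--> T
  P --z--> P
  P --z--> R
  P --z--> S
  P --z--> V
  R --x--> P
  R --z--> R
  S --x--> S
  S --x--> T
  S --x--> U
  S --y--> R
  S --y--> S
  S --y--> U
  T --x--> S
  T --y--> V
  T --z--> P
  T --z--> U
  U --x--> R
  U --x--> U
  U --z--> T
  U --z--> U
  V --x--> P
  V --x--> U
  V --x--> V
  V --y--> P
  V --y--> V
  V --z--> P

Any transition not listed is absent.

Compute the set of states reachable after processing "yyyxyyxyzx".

Start in {P}.
Read 'y': P→{P, T}; now {P, T}.
Read 'y': P→{P, T}, T→{V}; now {P, T, V}.
Read 'y': P→{P, T}, T→{V}, V→{P, V}; now {P, T, V}.
Read 'x': P→{S, T}, T→{S}, V→{P, U, V}; now {P, S, T, U, V}.
Read 'y': P→{P, T}, S→{R, S, U}, T→{V}, U→∅, V→{P, V}; now {P, R, S, T, U, V}.
Read 'y': P→{P, T}, R→∅, S→{R, S, U}, T→{V}, U→∅, V→{P, V}; now {P, R, S, T, U, V}.
Read 'x': P→{S, T}, R→{P}, S→{S, T, U}, T→{S}, U→{R, U}, V→{P, U, V}; now {P, R, S, T, U, V}.
Read 'y': P→{P, T}, R→∅, S→{R, S, U}, T→{V}, U→∅, V→{P, V}; now {P, R, S, T, U, V}.
Read 'z': P→{P, R, S, V}, R→{R}, S→∅, T→{P, U}, U→{T, U}, V→{P}; now {P, R, S, T, U, V}.
Read 'x': P→{S, T}, R→{P}, S→{S, T, U}, T→{S}, U→{R, U}, V→{P, U, V}; now {P, R, S, T, U, V}.

{P, R, S, T, U, V}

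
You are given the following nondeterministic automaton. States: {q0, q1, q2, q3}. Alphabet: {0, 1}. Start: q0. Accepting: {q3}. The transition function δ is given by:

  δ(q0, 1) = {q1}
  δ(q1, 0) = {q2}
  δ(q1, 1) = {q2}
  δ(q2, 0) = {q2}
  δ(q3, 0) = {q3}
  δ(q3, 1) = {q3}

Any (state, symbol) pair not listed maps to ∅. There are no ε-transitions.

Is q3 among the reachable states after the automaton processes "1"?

No

Start in {q0}.
Read '1': q0→{q1}; now {q1}.
State q3 is not in {q1}.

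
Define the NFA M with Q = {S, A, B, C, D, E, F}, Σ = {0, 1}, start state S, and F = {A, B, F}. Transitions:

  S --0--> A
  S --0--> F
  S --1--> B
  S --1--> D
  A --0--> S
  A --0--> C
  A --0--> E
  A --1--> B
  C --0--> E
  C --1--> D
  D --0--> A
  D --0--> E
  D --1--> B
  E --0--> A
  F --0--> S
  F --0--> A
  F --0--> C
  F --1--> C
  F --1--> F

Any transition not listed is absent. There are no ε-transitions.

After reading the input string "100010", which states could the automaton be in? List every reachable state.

Start in {S}.
Read '1': {S} → {B, D}.
Read '0': {B, D} → {A, E}.
Read '0': {A, E} → {S, A, C, E}.
Read '0': {S, A, C, E} → {S, A, C, E, F}.
Read '1': {S, A, C, E, F} → {B, C, D, F}.
Read '0': {B, C, D, F} → {S, A, C, E}.

{S, A, C, E}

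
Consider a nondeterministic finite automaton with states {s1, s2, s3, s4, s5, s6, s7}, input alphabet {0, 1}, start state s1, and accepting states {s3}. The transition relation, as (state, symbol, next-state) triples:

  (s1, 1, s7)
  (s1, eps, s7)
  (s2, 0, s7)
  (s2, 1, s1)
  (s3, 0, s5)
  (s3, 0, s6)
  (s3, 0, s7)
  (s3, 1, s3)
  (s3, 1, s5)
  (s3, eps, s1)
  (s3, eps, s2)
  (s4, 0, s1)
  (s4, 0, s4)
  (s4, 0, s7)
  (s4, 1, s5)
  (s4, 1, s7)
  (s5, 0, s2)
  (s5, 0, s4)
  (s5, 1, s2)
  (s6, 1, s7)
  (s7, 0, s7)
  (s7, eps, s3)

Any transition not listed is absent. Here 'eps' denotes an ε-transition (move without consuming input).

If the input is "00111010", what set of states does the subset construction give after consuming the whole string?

Start: ε-closure({s1}) = {s1, s2, s3, s7}.
Read '0': s1→∅, s2→{s7}, s3→{s5, s6, s7}, s7→{s7}; union {s5, s6, s7}; ε-closure = {s1, s2, s3, s5, s6, s7}.
Read '0': s1→∅, s2→{s7}, s3→{s5, s6, s7}, s5→{s2, s4}, s6→∅, s7→{s7}; union {s2, s4, s5, s6, s7}; ε-closure = {s1, s2, s3, s4, s5, s6, s7}.
Read '1': s1→{s7}, s2→{s1}, s3→{s3, s5}, s4→{s5, s7}, s5→{s2}, s6→{s7}, s7→∅; now {s1, s2, s3, s5, s7}.
Read '1': s1→{s7}, s2→{s1}, s3→{s3, s5}, s5→{s2}, s7→∅; now {s1, s2, s3, s5, s7}.
Read '1': s1→{s7}, s2→{s1}, s3→{s3, s5}, s5→{s2}, s7→∅; now {s1, s2, s3, s5, s7}.
Read '0': s1→∅, s2→{s7}, s3→{s5, s6, s7}, s5→{s2, s4}, s7→{s7}; union {s2, s4, s5, s6, s7}; ε-closure = {s1, s2, s3, s4, s5, s6, s7}.
Read '1': s1→{s7}, s2→{s1}, s3→{s3, s5}, s4→{s5, s7}, s5→{s2}, s6→{s7}, s7→∅; now {s1, s2, s3, s5, s7}.
Read '0': s1→∅, s2→{s7}, s3→{s5, s6, s7}, s5→{s2, s4}, s7→{s7}; union {s2, s4, s5, s6, s7}; ε-closure = {s1, s2, s3, s4, s5, s6, s7}.

{s1, s2, s3, s4, s5, s6, s7}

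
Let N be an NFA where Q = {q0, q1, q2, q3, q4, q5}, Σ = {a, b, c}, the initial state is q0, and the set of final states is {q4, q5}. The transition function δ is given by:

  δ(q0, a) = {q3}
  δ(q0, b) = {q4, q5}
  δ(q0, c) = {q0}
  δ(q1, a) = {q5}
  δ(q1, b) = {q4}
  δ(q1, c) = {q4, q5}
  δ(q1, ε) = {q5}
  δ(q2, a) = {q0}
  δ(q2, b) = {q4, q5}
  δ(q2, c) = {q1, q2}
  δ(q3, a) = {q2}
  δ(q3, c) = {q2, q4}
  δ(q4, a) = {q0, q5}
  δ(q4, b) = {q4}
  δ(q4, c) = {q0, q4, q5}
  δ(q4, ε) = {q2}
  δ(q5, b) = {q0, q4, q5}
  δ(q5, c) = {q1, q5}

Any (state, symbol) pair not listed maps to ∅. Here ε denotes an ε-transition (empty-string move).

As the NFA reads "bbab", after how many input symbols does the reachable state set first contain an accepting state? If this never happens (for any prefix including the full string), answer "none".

Start in {q0}.
Read 'b': {q0} → {q2, q4, q5}.
None of the earlier sets intersect F, but {q2, q4, q5} does.

1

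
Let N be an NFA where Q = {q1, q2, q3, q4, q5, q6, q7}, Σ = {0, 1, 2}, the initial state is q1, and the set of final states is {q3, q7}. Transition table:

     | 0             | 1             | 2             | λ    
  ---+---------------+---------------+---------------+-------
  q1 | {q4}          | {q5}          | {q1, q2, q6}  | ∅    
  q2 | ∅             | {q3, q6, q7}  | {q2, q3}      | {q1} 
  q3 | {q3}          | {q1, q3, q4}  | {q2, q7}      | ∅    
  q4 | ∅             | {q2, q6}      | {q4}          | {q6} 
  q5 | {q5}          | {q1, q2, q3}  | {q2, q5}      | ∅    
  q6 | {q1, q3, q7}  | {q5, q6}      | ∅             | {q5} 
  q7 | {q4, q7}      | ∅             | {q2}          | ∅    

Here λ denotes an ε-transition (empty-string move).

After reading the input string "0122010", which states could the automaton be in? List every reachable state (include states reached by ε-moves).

Start in {q1}.
Read '0': {q1} → {q4, q5, q6}.
Read '1': {q4, q5, q6} → {q1, q2, q3, q5, q6}.
Read '2': {q1, q2, q3, q5, q6} → {q1, q2, q3, q5, q6, q7}.
Read '2': {q1, q2, q3, q5, q6, q7} → {q1, q2, q3, q5, q6, q7}.
Read '0': {q1, q2, q3, q5, q6, q7} → {q1, q3, q4, q5, q6, q7}.
Read '1': {q1, q3, q4, q5, q6, q7} → {q1, q2, q3, q4, q5, q6}.
Read '0': {q1, q2, q3, q4, q5, q6} → {q1, q3, q4, q5, q6, q7}.

{q1, q3, q4, q5, q6, q7}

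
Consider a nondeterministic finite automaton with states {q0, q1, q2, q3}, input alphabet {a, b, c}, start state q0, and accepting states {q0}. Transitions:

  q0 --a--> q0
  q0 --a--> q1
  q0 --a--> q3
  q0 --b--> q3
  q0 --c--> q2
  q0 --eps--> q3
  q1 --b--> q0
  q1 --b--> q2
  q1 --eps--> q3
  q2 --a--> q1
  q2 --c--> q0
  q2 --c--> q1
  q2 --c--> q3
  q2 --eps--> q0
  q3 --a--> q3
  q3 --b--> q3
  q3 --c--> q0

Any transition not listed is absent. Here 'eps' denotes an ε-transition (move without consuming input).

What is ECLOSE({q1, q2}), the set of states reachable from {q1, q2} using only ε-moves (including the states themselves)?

{q0, q1, q2, q3}

Begin with {q1, q2}.
ε-move q1 → q3; add q3.
ε-move q2 → q0; add q0.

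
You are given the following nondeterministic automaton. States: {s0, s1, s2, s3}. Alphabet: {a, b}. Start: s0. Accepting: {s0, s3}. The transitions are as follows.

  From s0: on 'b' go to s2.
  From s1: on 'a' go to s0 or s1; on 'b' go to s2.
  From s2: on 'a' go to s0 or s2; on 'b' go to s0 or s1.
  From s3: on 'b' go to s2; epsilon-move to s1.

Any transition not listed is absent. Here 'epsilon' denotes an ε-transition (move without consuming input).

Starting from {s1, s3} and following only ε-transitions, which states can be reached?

{s1, s3}

Begin with {s1, s3}.
No ε-moves leave this set, so the closure equals the set itself.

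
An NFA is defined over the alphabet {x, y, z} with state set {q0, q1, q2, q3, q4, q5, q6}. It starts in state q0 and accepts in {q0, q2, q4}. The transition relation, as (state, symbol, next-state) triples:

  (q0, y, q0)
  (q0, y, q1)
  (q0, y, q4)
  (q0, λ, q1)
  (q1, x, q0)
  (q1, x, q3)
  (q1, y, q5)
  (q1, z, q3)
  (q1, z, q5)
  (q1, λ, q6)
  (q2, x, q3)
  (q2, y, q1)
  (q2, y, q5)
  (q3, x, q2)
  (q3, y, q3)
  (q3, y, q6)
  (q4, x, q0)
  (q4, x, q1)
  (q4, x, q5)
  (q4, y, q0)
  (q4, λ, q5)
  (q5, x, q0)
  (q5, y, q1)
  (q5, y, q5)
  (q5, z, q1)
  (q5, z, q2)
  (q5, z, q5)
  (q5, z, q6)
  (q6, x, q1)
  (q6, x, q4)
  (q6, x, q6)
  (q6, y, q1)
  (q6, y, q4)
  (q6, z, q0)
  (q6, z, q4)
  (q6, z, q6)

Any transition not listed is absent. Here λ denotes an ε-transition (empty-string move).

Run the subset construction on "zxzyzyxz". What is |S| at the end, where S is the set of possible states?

7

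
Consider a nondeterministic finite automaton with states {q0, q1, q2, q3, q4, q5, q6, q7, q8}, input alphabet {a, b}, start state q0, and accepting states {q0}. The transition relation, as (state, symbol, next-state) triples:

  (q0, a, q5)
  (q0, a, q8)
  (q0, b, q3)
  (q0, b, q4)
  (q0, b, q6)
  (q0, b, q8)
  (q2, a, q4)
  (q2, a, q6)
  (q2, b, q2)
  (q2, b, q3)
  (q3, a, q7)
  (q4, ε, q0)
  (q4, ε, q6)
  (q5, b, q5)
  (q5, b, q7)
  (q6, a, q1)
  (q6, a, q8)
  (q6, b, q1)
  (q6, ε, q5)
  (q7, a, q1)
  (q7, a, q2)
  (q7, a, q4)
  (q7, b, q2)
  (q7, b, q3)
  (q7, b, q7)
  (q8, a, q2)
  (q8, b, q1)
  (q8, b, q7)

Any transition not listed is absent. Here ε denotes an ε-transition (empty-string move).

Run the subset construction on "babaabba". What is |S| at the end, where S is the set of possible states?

Start in {q0}.
Read 'b': {q0} → {q0, q3, q4, q5, q6, q8}.
Read 'a': {q0, q3, q4, q5, q6, q8} → {q1, q2, q5, q7, q8}.
Read 'b': {q1, q2, q5, q7, q8} → {q1, q2, q3, q5, q7}.
Read 'a': {q1, q2, q3, q5, q7} → {q0, q1, q2, q4, q5, q6, q7}.
Read 'a': {q0, q1, q2, q4, q5, q6, q7} → {q0, q1, q2, q4, q5, q6, q8}.
Read 'b': {q0, q1, q2, q4, q5, q6, q8} → {q0, q1, q2, q3, q4, q5, q6, q7, q8}.
Read 'b': {q0, q1, q2, q3, q4, q5, q6, q7, q8} → {q0, q1, q2, q3, q4, q5, q6, q7, q8}.
Read 'a': {q0, q1, q2, q3, q4, q5, q6, q7, q8} → {q0, q1, q2, q4, q5, q6, q7, q8}.
That set has 8 states.

8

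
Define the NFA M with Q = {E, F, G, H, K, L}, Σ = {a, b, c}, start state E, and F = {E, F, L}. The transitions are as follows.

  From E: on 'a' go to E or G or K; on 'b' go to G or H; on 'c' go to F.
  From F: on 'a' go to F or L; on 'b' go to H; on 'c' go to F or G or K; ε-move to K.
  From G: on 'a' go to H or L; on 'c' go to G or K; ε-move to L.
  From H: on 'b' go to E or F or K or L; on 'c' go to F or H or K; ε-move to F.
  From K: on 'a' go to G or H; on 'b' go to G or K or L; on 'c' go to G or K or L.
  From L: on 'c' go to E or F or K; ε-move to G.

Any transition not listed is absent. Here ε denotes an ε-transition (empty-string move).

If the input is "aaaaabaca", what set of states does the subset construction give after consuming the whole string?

{E, F, G, H, K, L}

Start in {E}.
Read 'a': E→{E, G, K}; union {E, G, K}; ε-closure = {E, G, K, L}.
Read 'a': E→{E, G, K}, G→{H, L}, K→{G, H}, L→∅; union {E, G, H, K, L}; ε-closure = {E, F, G, H, K, L}.
Read 'a': E→{E, G, K}, F→{F, L}, G→{H, L}, H→∅, K→{G, H}, L→∅; now {E, F, G, H, K, L}.
Read 'a': E→{E, G, K}, F→{F, L}, G→{H, L}, H→∅, K→{G, H}, L→∅; now {E, F, G, H, K, L}.
Read 'a': E→{E, G, K}, F→{F, L}, G→{H, L}, H→∅, K→{G, H}, L→∅; now {E, F, G, H, K, L}.
Read 'b': E→{G, H}, F→{H}, G→∅, H→{E, F, K, L}, K→{G, K, L}, L→∅; now {E, F, G, H, K, L}.
Read 'a': E→{E, G, K}, F→{F, L}, G→{H, L}, H→∅, K→{G, H}, L→∅; now {E, F, G, H, K, L}.
Read 'c': E→{F}, F→{F, G, K}, G→{G, K}, H→{F, H, K}, K→{G, K, L}, L→{E, F, K}; now {E, F, G, H, K, L}.
Read 'a': E→{E, G, K}, F→{F, L}, G→{H, L}, H→∅, K→{G, H}, L→∅; now {E, F, G, H, K, L}.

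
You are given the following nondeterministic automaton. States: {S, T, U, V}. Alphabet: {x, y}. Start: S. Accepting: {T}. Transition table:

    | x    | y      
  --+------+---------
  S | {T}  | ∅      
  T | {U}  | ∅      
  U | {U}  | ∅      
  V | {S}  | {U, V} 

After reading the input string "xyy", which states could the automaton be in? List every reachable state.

∅

Start in {S}.
Read 'x': {S} → {T}.
Read 'y': {T} → ∅.
The set is empty and remains empty for the remaining 1 symbol.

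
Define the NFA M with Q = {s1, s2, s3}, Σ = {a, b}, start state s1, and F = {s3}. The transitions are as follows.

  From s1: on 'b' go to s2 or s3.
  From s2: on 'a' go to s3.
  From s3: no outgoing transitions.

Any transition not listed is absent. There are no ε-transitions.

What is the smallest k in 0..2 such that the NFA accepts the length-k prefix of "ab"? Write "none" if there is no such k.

none

Start in {s1}.
Read 'a': s1→∅; now ∅.
The set is empty and remains empty for the remaining 1 symbol.
No reachable set along the way intersects F.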